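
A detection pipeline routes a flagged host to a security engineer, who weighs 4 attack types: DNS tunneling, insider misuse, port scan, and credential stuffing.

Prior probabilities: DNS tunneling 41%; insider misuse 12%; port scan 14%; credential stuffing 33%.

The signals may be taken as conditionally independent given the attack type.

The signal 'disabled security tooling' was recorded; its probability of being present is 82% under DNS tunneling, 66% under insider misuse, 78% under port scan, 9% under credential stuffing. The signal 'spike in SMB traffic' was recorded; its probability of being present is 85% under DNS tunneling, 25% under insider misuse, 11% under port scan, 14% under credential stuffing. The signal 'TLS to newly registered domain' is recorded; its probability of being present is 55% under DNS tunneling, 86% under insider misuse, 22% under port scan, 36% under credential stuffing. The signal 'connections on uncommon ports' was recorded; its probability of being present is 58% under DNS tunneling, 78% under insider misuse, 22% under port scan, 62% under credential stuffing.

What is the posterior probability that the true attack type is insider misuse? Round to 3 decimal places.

By Bayes' rule with conditional independence, the unnormalized weight for each hypothesis is prior × ∏ likelihoods:
  DNS tunneling: 0.41 × 0.82 × 0.85 × 0.55 × 0.58 = 0.091161
  insider misuse: 0.12 × 0.66 × 0.25 × 0.86 × 0.78 = 0.013282
  port scan: 0.14 × 0.78 × 0.11 × 0.22 × 0.22 = 0.00058138
  credential stuffing: 0.33 × 0.09 × 0.14 × 0.36 × 0.62 = 0.00092807
Marginal likelihood of the evidence = 0.10595.
P(insider misuse | evidence) = 0.013282 / 0.10595 ≈ 0.125.

0.125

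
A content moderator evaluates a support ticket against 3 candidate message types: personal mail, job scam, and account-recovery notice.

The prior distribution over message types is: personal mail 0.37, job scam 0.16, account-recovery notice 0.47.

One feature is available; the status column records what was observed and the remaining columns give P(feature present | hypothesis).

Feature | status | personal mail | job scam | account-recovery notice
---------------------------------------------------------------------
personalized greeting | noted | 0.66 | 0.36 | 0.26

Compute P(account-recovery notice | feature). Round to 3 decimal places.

Multiply each prior by the likelihood of the feature:
  personal mail: 0.37 × 0.66 = 0.2442
  job scam: 0.16 × 0.36 = 0.0576
  account-recovery notice: 0.47 × 0.26 = 0.1222
The unnormalized weights sum to 0.424.
P(account-recovery notice | evidence) = 0.1222 / 0.424 ≈ 0.288.

0.288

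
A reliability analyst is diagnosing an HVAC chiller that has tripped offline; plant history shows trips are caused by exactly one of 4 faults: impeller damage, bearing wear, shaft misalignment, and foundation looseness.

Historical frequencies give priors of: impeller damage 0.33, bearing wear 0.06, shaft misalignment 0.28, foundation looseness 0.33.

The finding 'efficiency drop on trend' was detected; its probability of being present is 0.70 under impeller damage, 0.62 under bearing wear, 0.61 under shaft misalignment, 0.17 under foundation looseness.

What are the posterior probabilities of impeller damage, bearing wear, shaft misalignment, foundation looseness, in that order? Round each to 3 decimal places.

Multiply each prior by the likelihood of the finding:
  impeller damage: 0.33 × 0.70 = 0.231
  bearing wear: 0.06 × 0.62 = 0.0372
  shaft misalignment: 0.28 × 0.61 = 0.1708
  foundation looseness: 0.33 × 0.17 = 0.0561
Marginal likelihood of the evidence = 0.4951.
P(impeller damage | evidence) = 0.231 / 0.4951 ≈ 0.467
P(bearing wear | evidence) = 0.0372 / 0.4951 ≈ 0.075
P(shaft misalignment | evidence) = 0.1708 / 0.4951 ≈ 0.345
P(foundation looseness | evidence) = 0.0561 / 0.4951 ≈ 0.113

0.467, 0.075, 0.345, 0.113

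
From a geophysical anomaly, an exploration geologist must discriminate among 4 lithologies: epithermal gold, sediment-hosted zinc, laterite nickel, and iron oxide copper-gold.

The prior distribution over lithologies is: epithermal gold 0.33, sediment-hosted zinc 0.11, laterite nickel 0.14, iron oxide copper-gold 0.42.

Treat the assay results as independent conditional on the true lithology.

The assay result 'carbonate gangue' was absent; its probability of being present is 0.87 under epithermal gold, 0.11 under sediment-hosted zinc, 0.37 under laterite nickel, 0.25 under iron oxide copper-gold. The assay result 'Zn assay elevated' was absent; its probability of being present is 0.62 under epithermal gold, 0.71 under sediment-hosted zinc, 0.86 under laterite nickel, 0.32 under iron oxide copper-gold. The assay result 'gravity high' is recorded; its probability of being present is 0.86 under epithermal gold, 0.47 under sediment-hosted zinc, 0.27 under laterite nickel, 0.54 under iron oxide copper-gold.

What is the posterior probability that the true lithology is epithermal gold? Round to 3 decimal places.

Multiply each prior by the joint likelihood of the assay result pattern (using 1 − P(present | H) for each absent assay result):
  epithermal gold: 0.33 × (1 − 0.87) × (1 − 0.62) × 0.86 = 0.01402
  sediment-hosted zinc: 0.11 × (1 − 0.11) × (1 − 0.71) × 0.47 = 0.013344
  laterite nickel: 0.14 × (1 − 0.37) × (1 − 0.86) × 0.27 = 0.003334
  iron oxide copper-gold: 0.42 × (1 − 0.25) × (1 − 0.32) × 0.54 = 0.11567
The unnormalized weights sum to 0.14637.
P(epithermal gold | evidence) = 0.01402 / 0.14637 ≈ 0.096.

0.096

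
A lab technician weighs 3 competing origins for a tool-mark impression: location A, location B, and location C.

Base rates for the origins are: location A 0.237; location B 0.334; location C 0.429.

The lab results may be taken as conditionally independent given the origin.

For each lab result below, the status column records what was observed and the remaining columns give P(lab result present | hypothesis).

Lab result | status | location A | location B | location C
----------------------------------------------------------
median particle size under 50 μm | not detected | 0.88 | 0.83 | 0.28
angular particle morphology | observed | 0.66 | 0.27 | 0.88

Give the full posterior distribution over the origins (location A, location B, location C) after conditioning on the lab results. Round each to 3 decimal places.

0.061, 0.050, 0.889

Multiply each prior by the joint likelihood of the lab result pattern (using 1 − P(present | H) for each absent lab result):
  location A: 0.237 × (1 − 0.88) × 0.66 = 0.01877
  location B: 0.334 × (1 − 0.83) × 0.27 = 0.015331
  location C: 0.429 × (1 − 0.28) × 0.88 = 0.27181
The unnormalized weights sum to 0.30592.
P(location A | evidence) = 0.01877 / 0.30592 ≈ 0.061
P(location B | evidence) = 0.015331 / 0.30592 ≈ 0.050
P(location C | evidence) = 0.27181 / 0.30592 ≈ 0.889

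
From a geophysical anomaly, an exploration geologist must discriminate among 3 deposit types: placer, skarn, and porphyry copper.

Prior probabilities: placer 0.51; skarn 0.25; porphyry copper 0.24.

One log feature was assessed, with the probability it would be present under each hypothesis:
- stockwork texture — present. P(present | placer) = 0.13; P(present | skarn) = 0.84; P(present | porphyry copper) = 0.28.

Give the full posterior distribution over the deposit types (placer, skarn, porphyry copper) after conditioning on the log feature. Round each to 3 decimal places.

By Bayes' rule, the unnormalized weight for each hypothesis is prior × likelihood:
  placer: 0.51 × 0.13 = 0.0663
  skarn: 0.25 × 0.84 = 0.21
  porphyry copper: 0.24 × 0.28 = 0.0672
The unnormalized weights sum to 0.3435.
P(placer | evidence) = 0.0663 / 0.3435 ≈ 0.193
P(skarn | evidence) = 0.21 / 0.3435 ≈ 0.611
P(porphyry copper | evidence) = 0.0672 / 0.3435 ≈ 0.196

0.193, 0.611, 0.196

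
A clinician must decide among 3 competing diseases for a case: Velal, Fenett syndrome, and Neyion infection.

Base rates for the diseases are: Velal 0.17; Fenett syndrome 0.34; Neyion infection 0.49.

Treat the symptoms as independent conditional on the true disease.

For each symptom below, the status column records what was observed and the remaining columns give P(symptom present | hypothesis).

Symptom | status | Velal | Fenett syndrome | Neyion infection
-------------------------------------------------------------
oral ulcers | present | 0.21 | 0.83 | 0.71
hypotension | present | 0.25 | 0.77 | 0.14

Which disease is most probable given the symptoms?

Multiply each prior by the joint likelihood of the symptom pattern:
  Velal: 0.17 × 0.21 × 0.25 = 0.008925
  Fenett syndrome: 0.34 × 0.83 × 0.77 = 0.21729
  Neyion infection: 0.49 × 0.71 × 0.14 = 0.048706
The unnormalized weights sum to 0.27493.
P(Velal | evidence) ≈ 0.008925 / 0.27493 ≈ 0.032
P(Fenett syndrome | evidence) ≈ 0.21729 / 0.27493 ≈ 0.790
P(Neyion infection | evidence) ≈ 0.048706 / 0.27493 ≈ 0.177
The largest is 0.790, so Fenett syndrome is most probable.

Fenett syndrome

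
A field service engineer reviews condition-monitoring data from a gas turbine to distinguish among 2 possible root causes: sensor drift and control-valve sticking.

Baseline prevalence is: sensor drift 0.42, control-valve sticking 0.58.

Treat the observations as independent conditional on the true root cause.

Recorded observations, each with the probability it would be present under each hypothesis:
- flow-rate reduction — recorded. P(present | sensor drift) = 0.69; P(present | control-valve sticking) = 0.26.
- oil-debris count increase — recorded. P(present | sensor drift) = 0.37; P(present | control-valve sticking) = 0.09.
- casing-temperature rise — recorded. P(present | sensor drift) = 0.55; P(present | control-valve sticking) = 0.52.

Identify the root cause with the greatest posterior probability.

Multiply each prior by the joint likelihood of the evidence pattern:
  sensor drift: 0.42 × 0.69 × 0.37 × 0.55 = 0.058974
  control-valve sticking: 0.58 × 0.26 × 0.09 × 0.52 = 0.0070574
Normalizing constant Z = 0.058974 + 0.0070574 = 0.066032.
P(sensor drift | evidence) ≈ 0.058974 / 0.066032 ≈ 0.893
P(control-valve sticking | evidence) ≈ 0.0070574 / 0.066032 ≈ 0.107
The largest is 0.893, so sensor drift is most probable.

sensor drift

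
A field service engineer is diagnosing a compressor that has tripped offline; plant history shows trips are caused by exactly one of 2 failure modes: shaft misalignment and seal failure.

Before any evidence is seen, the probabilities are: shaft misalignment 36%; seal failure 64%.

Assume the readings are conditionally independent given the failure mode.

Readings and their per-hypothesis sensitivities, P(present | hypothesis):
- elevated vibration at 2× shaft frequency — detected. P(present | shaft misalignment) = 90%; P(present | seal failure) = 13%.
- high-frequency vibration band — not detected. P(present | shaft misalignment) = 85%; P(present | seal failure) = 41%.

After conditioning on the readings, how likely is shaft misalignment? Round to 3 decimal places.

Multiply each prior by the joint likelihood of the reading pattern (using 1 − P(present | H) for each absent reading):
  shaft misalignment: 0.36 × 0.90 × (1 − 0.85) = 0.0486
  seal failure: 0.64 × 0.13 × (1 − 0.41) = 0.049088
Normalizing constant Z = 0.0486 + 0.049088 = 0.097688.
P(shaft misalignment | evidence) = 0.0486 / 0.097688 ≈ 0.498.

0.498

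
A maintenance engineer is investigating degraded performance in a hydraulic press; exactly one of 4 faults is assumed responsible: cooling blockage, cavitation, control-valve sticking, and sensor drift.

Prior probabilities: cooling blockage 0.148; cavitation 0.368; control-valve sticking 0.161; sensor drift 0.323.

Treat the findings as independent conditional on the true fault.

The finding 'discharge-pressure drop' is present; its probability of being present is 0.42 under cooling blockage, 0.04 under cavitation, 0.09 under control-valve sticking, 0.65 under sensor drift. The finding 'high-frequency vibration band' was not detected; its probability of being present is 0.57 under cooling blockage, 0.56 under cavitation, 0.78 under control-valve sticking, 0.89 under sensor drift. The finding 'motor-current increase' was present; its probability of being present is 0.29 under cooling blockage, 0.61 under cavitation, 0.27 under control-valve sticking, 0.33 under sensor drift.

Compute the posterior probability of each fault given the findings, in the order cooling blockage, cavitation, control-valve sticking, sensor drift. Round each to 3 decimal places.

0.384, 0.196, 0.043, 0.378

For each hypothesis, the unnormalized posterior weight is prior × product of the finding likelihoods (using 1 − P(present | H) for each absent finding):
  cooling blockage: 0.148 × 0.42 × (1 − 0.57) × 0.29 = 0.0077514
  cavitation: 0.368 × 0.04 × (1 − 0.56) × 0.61 = 0.0039508
  control-valve sticking: 0.161 × 0.09 × (1 − 0.78) × 0.27 = 0.00086071
  sensor drift: 0.323 × 0.65 × (1 − 0.89) × 0.33 = 0.0076212
The unnormalized weights sum to 0.020184.
P(cooling blockage | evidence) = 0.0077514 / 0.020184 ≈ 0.384
P(cavitation | evidence) = 0.0039508 / 0.020184 ≈ 0.196
P(control-valve sticking | evidence) = 0.00086071 / 0.020184 ≈ 0.043
P(sensor drift | evidence) = 0.0076212 / 0.020184 ≈ 0.378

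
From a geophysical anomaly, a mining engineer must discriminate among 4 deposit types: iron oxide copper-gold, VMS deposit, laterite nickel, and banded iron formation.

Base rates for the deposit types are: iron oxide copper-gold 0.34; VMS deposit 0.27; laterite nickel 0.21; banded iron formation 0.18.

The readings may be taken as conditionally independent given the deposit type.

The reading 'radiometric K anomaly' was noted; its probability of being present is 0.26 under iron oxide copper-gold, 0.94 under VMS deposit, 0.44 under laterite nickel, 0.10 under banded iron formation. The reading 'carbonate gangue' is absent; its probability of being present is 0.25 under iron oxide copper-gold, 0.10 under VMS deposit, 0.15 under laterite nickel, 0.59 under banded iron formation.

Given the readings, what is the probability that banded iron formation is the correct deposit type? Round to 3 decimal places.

0.019

For each hypothesis, the unnormalized posterior weight is prior × product of the reading likelihoods (using 1 − P(present | H) for each absent reading):
  iron oxide copper-gold: 0.34 × 0.26 × (1 − 0.25) = 0.0663
  VMS deposit: 0.27 × 0.94 × (1 − 0.10) = 0.22842
  laterite nickel: 0.21 × 0.44 × (1 − 0.15) = 0.07854
  banded iron formation: 0.18 × 0.10 × (1 − 0.59) = 0.00738
Normalizing constant Z = 0.0663 + 0.22842 + 0.07854 + 0.00738 = 0.38064.
P(banded iron formation | evidence) = 0.00738 / 0.38064 ≈ 0.019.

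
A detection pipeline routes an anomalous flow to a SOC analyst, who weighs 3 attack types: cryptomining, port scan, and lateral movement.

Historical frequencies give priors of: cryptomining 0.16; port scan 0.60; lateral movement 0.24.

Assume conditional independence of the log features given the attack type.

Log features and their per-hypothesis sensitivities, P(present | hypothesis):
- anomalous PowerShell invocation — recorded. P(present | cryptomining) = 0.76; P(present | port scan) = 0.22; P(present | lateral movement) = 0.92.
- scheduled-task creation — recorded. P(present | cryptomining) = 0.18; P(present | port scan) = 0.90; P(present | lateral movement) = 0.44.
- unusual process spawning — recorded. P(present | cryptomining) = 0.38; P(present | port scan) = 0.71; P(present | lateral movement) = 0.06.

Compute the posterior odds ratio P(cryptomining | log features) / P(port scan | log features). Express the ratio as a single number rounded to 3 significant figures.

0.0986

The normalizing constant cancels in an odds ratio, so compute prior × likelihood for the two hypotheses only:
  cryptomining: 0.16 × 0.76 × 0.18 × 0.38 = 0.0083174
  port scan: 0.60 × 0.22 × 0.90 × 0.71 = 0.084348
Posterior odds = 0.0083174 / 0.084348 ≈ 0.0986.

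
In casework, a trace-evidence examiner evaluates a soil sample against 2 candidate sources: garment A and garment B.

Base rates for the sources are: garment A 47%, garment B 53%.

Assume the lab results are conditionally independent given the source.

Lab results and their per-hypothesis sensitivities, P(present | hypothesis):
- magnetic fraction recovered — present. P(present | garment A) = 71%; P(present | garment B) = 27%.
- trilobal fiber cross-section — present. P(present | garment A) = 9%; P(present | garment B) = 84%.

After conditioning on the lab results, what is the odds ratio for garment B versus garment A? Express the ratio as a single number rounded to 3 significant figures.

Posterior odds equal prior odds times the likelihood ratio; only the two competing hypotheses matter.
  garment B: 0.53 × 0.27 × 0.84 = 0.1202
  garment A: 0.47 × 0.71 × 0.09 = 0.030033
Odds(garment B : garment A) = 0.1202 / 0.030033 ≈ 4.00.

4.00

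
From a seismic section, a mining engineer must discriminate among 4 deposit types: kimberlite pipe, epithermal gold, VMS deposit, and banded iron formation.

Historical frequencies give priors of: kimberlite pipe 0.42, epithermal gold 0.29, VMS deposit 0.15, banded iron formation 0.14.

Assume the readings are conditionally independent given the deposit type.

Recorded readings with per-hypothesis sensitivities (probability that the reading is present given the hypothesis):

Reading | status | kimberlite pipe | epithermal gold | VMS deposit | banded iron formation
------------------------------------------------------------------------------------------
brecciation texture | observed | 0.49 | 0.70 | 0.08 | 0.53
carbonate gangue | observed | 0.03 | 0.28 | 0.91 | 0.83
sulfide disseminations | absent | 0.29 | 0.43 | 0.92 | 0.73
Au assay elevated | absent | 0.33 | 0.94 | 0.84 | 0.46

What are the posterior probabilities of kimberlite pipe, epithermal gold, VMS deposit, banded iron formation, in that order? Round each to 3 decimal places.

Multiply each prior by the joint likelihood of the reading pattern (using 1 − P(present | H) for each absent reading):
  kimberlite pipe: 0.42 × 0.49 × 0.03 × (1 − 0.29) × (1 − 0.33) = 0.002937
  epithermal gold: 0.29 × 0.70 × 0.28 × (1 − 0.43) × (1 − 0.94) = 0.0019439
  VMS deposit: 0.15 × 0.08 × 0.91 × (1 − 0.92) × (1 − 0.84) = 0.00013978
  banded iron formation: 0.14 × 0.53 × 0.83 × (1 − 0.73) × (1 − 0.46) = 0.0089792
The unnormalized weights sum to 0.014.
P(kimberlite pipe | evidence) = 0.002937 / 0.014 ≈ 0.210
P(epithermal gold | evidence) = 0.0019439 / 0.014 ≈ 0.139
P(VMS deposit | evidence) = 0.00013978 / 0.014 ≈ 0.010
P(banded iron formation | evidence) = 0.0089792 / 0.014 ≈ 0.641

0.210, 0.139, 0.010, 0.641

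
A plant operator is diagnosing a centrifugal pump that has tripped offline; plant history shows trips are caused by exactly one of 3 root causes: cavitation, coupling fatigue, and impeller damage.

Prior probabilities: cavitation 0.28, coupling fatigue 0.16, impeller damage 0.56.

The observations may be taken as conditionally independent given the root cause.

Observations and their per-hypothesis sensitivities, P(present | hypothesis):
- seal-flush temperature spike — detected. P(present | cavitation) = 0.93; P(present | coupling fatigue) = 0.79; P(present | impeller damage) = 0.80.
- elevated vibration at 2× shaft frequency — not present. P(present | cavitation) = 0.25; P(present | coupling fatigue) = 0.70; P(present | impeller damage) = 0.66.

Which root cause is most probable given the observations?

By Bayes' rule with conditional independence, the unnormalized weight for each hypothesis is prior × ∏ likelihoods (using 1 − P(present | H) for each absent observation):
  cavitation: 0.28 × 0.93 × (1 − 0.25) = 0.1953
  coupling fatigue: 0.16 × 0.79 × (1 − 0.70) = 0.03792
  impeller damage: 0.56 × 0.80 × (1 − 0.66) = 0.15232
Normalizing constant Z = 0.1953 + 0.03792 + 0.15232 = 0.38554.
P(cavitation | evidence) ≈ 0.1953 / 0.38554 ≈ 0.507
P(coupling fatigue | evidence) ≈ 0.03792 / 0.38554 ≈ 0.098
P(impeller damage | evidence) ≈ 0.15232 / 0.38554 ≈ 0.395
The largest is 0.507, so cavitation is most probable.

cavitation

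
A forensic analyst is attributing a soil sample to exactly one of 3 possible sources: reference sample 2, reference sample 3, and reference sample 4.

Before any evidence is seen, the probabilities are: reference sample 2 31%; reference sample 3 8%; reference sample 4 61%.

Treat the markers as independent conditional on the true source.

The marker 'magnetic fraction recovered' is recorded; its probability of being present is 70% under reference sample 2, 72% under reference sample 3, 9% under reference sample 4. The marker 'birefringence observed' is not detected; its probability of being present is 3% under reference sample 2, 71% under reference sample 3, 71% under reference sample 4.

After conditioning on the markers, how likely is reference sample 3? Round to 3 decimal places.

0.069

Multiply each prior by the joint likelihood of the marker pattern (using 1 − P(present | H) for each absent marker):
  reference sample 2: 0.31 × 0.70 × (1 − 0.03) = 0.21049
  reference sample 3: 0.08 × 0.72 × (1 − 0.71) = 0.016704
  reference sample 4: 0.61 × 0.09 × (1 − 0.71) = 0.015921
Marginal likelihood of the evidence = 0.24311.
P(reference sample 3 | evidence) = 0.016704 / 0.24311 ≈ 0.069.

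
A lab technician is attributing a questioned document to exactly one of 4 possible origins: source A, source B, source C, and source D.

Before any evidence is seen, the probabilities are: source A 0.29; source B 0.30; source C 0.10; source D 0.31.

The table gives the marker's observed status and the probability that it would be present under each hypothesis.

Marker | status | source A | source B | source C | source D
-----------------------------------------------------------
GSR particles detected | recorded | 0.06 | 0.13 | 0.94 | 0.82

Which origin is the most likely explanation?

source D

For each hypothesis, the unnormalized posterior weight is prior × likelihood:
  source A: 0.29 × 0.06 = 0.0174
  source B: 0.30 × 0.13 = 0.039
  source C: 0.10 × 0.94 = 0.094
  source D: 0.31 × 0.82 = 0.2542
Marginal likelihood of the evidence = 0.4046.
P(source A | evidence) ≈ 0.0174 / 0.4046 ≈ 0.043
P(source B | evidence) ≈ 0.039 / 0.4046 ≈ 0.096
P(source C | evidence) ≈ 0.094 / 0.4046 ≈ 0.232
P(source D | evidence) ≈ 0.2542 / 0.4046 ≈ 0.628
The largest is 0.628, so source D is most probable.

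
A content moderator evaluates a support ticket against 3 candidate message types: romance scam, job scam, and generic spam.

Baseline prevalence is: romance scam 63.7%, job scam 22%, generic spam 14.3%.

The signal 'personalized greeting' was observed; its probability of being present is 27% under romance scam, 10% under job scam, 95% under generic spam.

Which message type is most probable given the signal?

romance scam

For each hypothesis, the unnormalized posterior weight is prior × likelihood:
  romance scam: 0.637 × 0.27 = 0.17199
  job scam: 0.220 × 0.10 = 0.022
  generic spam: 0.143 × 0.95 = 0.13585
Marginal likelihood of the evidence = 0.32984.
P(romance scam | evidence) ≈ 0.17199 / 0.32984 ≈ 0.521
P(job scam | evidence) ≈ 0.022 / 0.32984 ≈ 0.067
P(generic spam | evidence) ≈ 0.13585 / 0.32984 ≈ 0.412
The largest is 0.521, so romance scam is most probable.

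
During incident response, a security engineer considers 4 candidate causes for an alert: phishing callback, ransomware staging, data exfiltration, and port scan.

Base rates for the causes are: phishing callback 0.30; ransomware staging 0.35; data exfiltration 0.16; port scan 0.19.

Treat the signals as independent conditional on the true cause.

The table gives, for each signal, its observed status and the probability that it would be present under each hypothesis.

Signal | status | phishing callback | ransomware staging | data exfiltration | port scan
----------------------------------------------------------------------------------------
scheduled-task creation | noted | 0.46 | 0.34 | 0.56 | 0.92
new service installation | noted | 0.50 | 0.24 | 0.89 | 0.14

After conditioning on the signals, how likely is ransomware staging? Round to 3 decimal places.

0.142

Multiply each prior by the joint likelihood of the signal pattern:
  phishing callback: 0.30 × 0.46 × 0.50 = 0.069
  ransomware staging: 0.35 × 0.34 × 0.24 = 0.02856
  data exfiltration: 0.16 × 0.56 × 0.89 = 0.079744
  port scan: 0.19 × 0.92 × 0.14 = 0.024472
The unnormalized weights sum to 0.20178.
P(ransomware staging | evidence) = 0.02856 / 0.20178 ≈ 0.142.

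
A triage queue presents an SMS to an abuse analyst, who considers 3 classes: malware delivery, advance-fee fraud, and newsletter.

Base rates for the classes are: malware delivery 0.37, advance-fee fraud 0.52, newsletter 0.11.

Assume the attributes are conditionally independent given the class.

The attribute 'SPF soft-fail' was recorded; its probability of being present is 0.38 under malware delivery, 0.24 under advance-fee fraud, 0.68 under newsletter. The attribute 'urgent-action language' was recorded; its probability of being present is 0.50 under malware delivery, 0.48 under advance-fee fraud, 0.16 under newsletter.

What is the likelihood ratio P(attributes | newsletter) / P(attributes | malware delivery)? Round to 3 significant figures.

Joint likelihood of the attribute pattern under each hypothesis:
  newsletter: 0.68 × 0.16 = 0.1088
  malware delivery: 0.38 × 0.50 = 0.19
Bayes factor = 0.1088 / 0.19 ≈ 0.573

0.573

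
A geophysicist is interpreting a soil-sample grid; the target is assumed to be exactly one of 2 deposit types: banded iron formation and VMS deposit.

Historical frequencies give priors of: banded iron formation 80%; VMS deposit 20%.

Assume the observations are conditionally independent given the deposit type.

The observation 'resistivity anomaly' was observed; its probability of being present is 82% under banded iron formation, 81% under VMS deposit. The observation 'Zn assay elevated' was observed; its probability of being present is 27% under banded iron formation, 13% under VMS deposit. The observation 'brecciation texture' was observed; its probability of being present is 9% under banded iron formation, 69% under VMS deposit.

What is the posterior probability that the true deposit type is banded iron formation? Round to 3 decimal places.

0.523

Multiply each prior by the joint likelihood of the evidence pattern:
  banded iron formation: 0.800 × 0.82 × 0.27 × 0.09 = 0.015941
  VMS deposit: 0.200 × 0.81 × 0.13 × 0.69 = 0.014531
The unnormalized weights sum to 0.030472.
P(banded iron formation | evidence) = 0.015941 / 0.030472 ≈ 0.523.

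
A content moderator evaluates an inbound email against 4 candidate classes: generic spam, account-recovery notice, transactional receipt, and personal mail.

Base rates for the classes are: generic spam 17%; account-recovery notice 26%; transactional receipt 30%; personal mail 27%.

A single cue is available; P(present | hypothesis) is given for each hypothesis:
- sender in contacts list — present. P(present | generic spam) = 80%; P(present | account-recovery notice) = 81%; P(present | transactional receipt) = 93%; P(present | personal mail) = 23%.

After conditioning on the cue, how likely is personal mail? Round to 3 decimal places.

For each hypothesis, the unnormalized posterior weight is prior × likelihood:
  generic spam: 0.17 × 0.80 = 0.136
  account-recovery notice: 0.26 × 0.81 = 0.2106
  transactional receipt: 0.30 × 0.93 = 0.279
  personal mail: 0.27 × 0.23 = 0.0621
Marginal likelihood of the evidence = 0.6877.
P(personal mail | evidence) = 0.0621 / 0.6877 ≈ 0.090.

0.090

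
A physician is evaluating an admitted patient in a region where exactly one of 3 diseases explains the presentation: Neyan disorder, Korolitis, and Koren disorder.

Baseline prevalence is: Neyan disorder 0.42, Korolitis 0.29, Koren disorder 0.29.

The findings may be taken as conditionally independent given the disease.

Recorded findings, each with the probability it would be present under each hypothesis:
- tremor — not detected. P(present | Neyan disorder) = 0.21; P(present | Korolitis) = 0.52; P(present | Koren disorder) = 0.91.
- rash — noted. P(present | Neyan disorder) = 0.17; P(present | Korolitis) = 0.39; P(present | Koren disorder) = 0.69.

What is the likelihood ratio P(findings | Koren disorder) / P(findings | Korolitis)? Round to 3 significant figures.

The Bayes factor is the ratio of the joint likelihoods of the evidence pattern under the two hypotheses (using 1 − P(present | H) for each absent finding).
  Koren disorder: (1 − 0.91) × 0.69 = 0.0621
  Korolitis: (1 − 0.52) × 0.39 = 0.1872
Bayes factor = 0.0621 / 0.1872 ≈ 0.332

0.332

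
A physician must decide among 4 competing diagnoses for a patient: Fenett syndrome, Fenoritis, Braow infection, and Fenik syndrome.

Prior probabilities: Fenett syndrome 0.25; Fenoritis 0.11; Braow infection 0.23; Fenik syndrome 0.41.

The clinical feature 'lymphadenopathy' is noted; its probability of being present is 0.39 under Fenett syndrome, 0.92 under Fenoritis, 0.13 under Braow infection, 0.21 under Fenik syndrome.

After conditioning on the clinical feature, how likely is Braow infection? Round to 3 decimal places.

0.095

For each hypothesis, the unnormalized posterior weight is prior × likelihood:
  Fenett syndrome: 0.25 × 0.39 = 0.0975
  Fenoritis: 0.11 × 0.92 = 0.1012
  Braow infection: 0.23 × 0.13 = 0.0299
  Fenik syndrome: 0.41 × 0.21 = 0.0861
Marginal likelihood of the evidence = 0.3147.
P(Braow infection | evidence) = 0.0299 / 0.3147 ≈ 0.095.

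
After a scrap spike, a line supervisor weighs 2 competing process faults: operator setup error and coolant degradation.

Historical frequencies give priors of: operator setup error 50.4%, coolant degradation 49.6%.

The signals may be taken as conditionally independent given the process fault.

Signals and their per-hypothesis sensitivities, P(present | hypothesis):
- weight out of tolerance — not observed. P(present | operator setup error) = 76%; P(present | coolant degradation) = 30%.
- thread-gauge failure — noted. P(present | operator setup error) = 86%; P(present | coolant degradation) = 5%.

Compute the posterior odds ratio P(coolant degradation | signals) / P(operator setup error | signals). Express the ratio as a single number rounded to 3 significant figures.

0.167

Posterior odds equal prior odds times the likelihood ratio; only the two competing hypotheses matter (using 1 − P(present | H) for each absent signal).
  coolant degradation: 0.496 × (1 − 0.30) × 0.05 = 0.01736
  operator setup error: 0.504 × (1 − 0.76) × 0.86 = 0.10403
Posterior odds = 0.01736 / 0.10403 ≈ 0.167.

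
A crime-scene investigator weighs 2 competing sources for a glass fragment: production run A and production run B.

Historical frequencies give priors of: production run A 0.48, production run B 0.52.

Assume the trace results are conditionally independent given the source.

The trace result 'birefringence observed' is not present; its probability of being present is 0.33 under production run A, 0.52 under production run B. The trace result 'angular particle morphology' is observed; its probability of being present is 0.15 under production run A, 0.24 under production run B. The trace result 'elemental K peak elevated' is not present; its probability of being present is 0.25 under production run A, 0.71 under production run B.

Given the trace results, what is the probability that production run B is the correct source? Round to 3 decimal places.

For each hypothesis, the unnormalized posterior weight is prior × product of the trace result likelihoods (using 1 − P(present | H) for each absent trace result):
  production run A: 0.48 × (1 − 0.33) × 0.15 × (1 − 0.25) = 0.03618
  production run B: 0.52 × (1 − 0.52) × 0.24 × (1 − 0.71) = 0.017372
Marginal likelihood of the evidence = 0.053552.
P(production run B | evidence) = 0.017372 / 0.053552 ≈ 0.324.

0.324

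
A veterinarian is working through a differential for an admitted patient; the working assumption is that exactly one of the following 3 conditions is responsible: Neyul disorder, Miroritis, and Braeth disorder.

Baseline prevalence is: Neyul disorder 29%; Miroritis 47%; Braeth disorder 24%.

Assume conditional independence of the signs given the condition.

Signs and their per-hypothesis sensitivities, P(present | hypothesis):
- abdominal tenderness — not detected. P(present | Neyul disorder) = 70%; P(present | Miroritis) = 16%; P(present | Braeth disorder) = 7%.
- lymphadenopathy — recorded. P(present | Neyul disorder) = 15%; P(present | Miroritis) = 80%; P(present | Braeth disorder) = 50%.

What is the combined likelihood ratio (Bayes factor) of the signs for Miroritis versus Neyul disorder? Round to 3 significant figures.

14.9

Joint likelihood of the sign pattern under each hypothesis (using 1 − P(present | H) for each absent sign):
  Miroritis: (1 − 0.16) × 0.80 = 0.672
  Neyul disorder: (1 − 0.70) × 0.15 = 0.045
Bayes factor = 0.672 / 0.045 ≈ 14.9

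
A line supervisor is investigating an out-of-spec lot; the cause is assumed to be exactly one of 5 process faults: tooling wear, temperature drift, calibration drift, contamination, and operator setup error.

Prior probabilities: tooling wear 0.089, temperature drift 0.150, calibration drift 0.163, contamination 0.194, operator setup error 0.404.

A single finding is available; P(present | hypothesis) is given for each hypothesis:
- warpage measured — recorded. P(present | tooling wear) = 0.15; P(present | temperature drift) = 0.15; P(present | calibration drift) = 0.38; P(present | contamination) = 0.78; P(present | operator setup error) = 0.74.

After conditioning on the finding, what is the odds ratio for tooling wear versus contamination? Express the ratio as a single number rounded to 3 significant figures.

Posterior odds equal prior odds times the likelihood ratio; only the two competing hypotheses matter.
  tooling wear: 0.089 × 0.15 = 0.01335
  contamination: 0.194 × 0.78 = 0.15132
Odds(tooling wear : contamination) = 0.01335 / 0.15132 ≈ 0.0882.

0.0882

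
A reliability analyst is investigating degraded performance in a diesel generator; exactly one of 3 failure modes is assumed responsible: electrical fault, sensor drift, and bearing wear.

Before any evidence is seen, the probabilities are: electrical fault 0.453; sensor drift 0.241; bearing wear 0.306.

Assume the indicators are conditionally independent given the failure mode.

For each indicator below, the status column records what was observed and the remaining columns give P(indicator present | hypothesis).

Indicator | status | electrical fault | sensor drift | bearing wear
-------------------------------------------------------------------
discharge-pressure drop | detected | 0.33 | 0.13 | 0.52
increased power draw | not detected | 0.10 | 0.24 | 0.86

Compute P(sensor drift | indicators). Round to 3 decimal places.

For each hypothesis, the unnormalized posterior weight is prior × product of the indicator likelihoods (using 1 − P(present | H) for each absent indicator):
  electrical fault: 0.453 × 0.33 × (1 − 0.10) = 0.13454
  sensor drift: 0.241 × 0.13 × (1 − 0.24) = 0.023811
  bearing wear: 0.306 × 0.52 × (1 − 0.86) = 0.022277
Normalizing constant Z = 0.13454 + 0.023811 + 0.022277 = 0.18063.
P(sensor drift | evidence) = 0.023811 / 0.18063 ≈ 0.132.

0.132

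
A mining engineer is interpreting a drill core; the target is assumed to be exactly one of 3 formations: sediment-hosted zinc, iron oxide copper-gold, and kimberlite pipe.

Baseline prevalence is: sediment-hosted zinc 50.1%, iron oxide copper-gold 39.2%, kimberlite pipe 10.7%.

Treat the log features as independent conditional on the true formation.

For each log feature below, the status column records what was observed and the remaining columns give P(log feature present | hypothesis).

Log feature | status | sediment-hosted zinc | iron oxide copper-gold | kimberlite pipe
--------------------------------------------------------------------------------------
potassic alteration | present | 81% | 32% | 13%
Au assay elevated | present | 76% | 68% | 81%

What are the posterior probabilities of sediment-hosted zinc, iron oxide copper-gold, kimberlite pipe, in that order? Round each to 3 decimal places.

0.762, 0.211, 0.028

By Bayes' rule with conditional independence, the unnormalized weight for each hypothesis is prior × ∏ likelihoods:
  sediment-hosted zinc: 0.501 × 0.81 × 0.76 = 0.30842
  iron oxide copper-gold: 0.392 × 0.32 × 0.68 = 0.085299
  kimberlite pipe: 0.107 × 0.13 × 0.81 = 0.011267
Normalizing constant Z = 0.30842 + 0.085299 + 0.011267 = 0.40498.
P(sediment-hosted zinc | evidence) = 0.30842 / 0.40498 ≈ 0.762
P(iron oxide copper-gold | evidence) = 0.085299 / 0.40498 ≈ 0.211
P(kimberlite pipe | evidence) = 0.011267 / 0.40498 ≈ 0.028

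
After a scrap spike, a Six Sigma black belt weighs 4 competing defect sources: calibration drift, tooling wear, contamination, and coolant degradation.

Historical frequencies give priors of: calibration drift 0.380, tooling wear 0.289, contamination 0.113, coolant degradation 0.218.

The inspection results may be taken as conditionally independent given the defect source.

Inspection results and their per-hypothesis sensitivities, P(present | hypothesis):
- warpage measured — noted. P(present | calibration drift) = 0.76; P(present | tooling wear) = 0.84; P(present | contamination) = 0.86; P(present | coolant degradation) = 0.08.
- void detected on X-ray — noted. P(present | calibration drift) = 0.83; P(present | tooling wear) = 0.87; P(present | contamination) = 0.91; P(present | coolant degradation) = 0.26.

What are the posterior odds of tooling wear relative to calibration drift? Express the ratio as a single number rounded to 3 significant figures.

Unnormalized posterior weight (prior times the inspection result likelihoods) for each of the two hypotheses:
  tooling wear: 0.289 × 0.84 × 0.87 = 0.2112
  calibration drift: 0.380 × 0.76 × 0.83 = 0.2397
Odds(tooling wear : calibration drift) = 0.2112 / 0.2397 ≈ 0.881.

0.881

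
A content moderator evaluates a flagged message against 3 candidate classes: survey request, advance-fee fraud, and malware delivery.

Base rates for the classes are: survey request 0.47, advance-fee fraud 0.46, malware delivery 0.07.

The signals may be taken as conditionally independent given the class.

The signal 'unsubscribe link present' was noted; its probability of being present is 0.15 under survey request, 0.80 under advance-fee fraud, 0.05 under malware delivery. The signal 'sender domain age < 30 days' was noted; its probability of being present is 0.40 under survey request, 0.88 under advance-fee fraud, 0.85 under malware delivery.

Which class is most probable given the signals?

advance-fee fraud

By Bayes' rule with conditional independence, the unnormalized weight for each hypothesis is prior × ∏ likelihoods:
  survey request: 0.47 × 0.15 × 0.40 = 0.0282
  advance-fee fraud: 0.46 × 0.80 × 0.88 = 0.32384
  malware delivery: 0.07 × 0.05 × 0.85 = 0.002975
The unnormalized weights sum to 0.35502.
P(survey request | evidence) ≈ 0.0282 / 0.35502 ≈ 0.079
P(advance-fee fraud | evidence) ≈ 0.32384 / 0.35502 ≈ 0.912
P(malware delivery | evidence) ≈ 0.002975 / 0.35502 ≈ 0.008
The largest is 0.912, so advance-fee fraud is most probable.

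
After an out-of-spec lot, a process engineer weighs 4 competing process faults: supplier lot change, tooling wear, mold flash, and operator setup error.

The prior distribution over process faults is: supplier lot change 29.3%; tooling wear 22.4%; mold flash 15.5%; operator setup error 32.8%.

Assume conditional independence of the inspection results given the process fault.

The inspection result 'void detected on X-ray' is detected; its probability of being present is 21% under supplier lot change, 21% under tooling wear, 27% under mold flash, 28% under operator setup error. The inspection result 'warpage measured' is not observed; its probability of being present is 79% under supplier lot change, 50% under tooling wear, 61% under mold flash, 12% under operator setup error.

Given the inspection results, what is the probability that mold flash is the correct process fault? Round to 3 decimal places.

0.122

Multiply each prior by the joint likelihood of the inspection result pattern (using 1 − P(present | H) for each absent inspection result):
  supplier lot change: 0.293 × 0.21 × (1 − 0.79) = 0.012921
  tooling wear: 0.224 × 0.21 × (1 − 0.50) = 0.02352
  mold flash: 0.155 × 0.27 × (1 − 0.61) = 0.016322
  operator setup error: 0.328 × 0.28 × (1 − 0.12) = 0.080819
Marginal likelihood of the evidence = 0.13358.
P(mold flash | evidence) = 0.016322 / 0.13358 ≈ 0.122.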